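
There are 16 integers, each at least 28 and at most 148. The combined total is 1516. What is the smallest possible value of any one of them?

Minimizing one value means maximizing the remaining 15.
The other 15 can take up 15 × 148 = 2220 ≥ 1516 − 28, so one integer can sit at its floor of 28.
Achievable: one at 28 and the other 15 totalling 1488, which fits since 15 × 28 ≤ 1488 ≤ 15 × 148.

28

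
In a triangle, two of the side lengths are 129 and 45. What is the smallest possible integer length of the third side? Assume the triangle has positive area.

85

The third side must exceed |129 − 45| = 84.
The smallest integer above 84 is 85.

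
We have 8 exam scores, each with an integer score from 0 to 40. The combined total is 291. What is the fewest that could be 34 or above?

Each value short of 34 is at most 33, costing at least 40 − 33 = 7 against the maximum total of 320.
We can afford to lose at most 320 − 291 = 29, so at most ⌊29/7⌋ = 4 fall short, and at least 4 are ≥ 34.
Exactly 4 works: 4 values at 40 and 4 at 33 total 292; lower one of the high values by 1 (still ≥ 34) to hit 291.

4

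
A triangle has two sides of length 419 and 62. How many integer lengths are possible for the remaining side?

The triangle inequality gives |419 − 62| < c < 419 + 62, i.e. 357 < c < 481.
So c can be any integer from 358 to 480: 123 values.

123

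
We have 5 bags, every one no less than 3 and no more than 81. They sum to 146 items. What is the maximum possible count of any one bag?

81

Maximizing one value means minimizing the remaining 4.
The other 4 contribute at least 4 × 3 = 12, leaving at most 146 − 12 = 134.
But each bag is capped at 81, so the maximum is 81.
Achievable: one at 81 and the other 4 totalling 65, which fits since 4 × 3 ≤ 65 ≤ 4 × 81.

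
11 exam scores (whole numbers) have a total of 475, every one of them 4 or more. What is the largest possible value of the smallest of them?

If every one of the 11 were at least 44, the total would be at least 11 × 44 = 484 > 475.
Taking 9 copies of 43 and 2 copies of 44 gives exactly 475, so 43 is attained.

43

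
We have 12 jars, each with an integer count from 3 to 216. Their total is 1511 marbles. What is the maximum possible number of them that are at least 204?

If k of the values are ≥ 204, the total is ≥ 204k + 3(12 − k).
Setting 204k + 3(12 − k) ≤ 1511 gives 201k ≤ 1475, so k ≤ 7.
k = 7 is achieved by 7 values at 204 and 5 at 3, total 1443; add 68 to one value (staying below 204) to reach 1511.

7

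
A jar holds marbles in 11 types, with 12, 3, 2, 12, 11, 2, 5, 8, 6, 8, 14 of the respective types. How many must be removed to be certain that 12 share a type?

In the worst case you take as many as possible of each type without reaching 12: 11 + 3 + 2 + 11 + 11 + 2 + 5 + 8 + 6 + 8 + 11 = 78.
The next one must give 12 of some type, so 78 + 1 = 79.

79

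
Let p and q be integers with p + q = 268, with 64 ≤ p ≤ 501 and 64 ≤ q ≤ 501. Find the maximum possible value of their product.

For a fixed sum, the product pq is largest when p and q are as close as possible.
Taking p = 134 and q = 134 (both in [64, 501]) gives pq = 17956.

17956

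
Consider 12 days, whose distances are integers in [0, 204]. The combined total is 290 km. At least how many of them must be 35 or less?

Each value above 35 is at least 36, contributing at least 36 − 0 = 36 above the floor 0.
The sum exceeds the floor total 0 by 290, so at most ⌊290/36⌋ = 8 exceed 35, and at least 4 are ≤ 35.
Exactly 4 works: 4 values at 0 and 8 at 36 total 288; raise one of the low values by 2 (still ≤ 35) to hit 290.

4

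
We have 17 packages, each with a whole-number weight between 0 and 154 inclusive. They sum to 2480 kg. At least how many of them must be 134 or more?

Each value short of 134 is at most 133, costing at least 154 − 133 = 21 against the maximum total of 2618.
We can afford to lose at most 2618 − 2480 = 138, so at most ⌊138/21⌋ = 6 fall short, and at least 11 are ≥ 134.
Exactly 11 works: 11 values at 154 and 6 at 133 total 2492; lower one of the high values by 12 (still ≥ 134) to hit 2480.

11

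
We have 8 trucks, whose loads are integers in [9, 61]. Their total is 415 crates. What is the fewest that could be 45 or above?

If only k of them are at least 45, the other 8 − k are at most 44, so the total is at most k·61 + (8 − k)·44.
This must reach 415, so k·61 + (8 − k)·44 ≥ 415, giving k ≥ 4.
Exactly 4 works: 4 values at 61 and 4 at 44 total 420; lower one of the high values by 5 (still ≥ 45) to hit 415.

4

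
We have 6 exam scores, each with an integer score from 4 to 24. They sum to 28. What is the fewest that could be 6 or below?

5

Each value above 6 is at least 7, contributing at least 7 − 4 = 3 above the floor 4.
The sum exceeds the floor total 24 by 4, so at most ⌊4/3⌋ = 1 exceed 6, and at least 5 are ≤ 6.
Exactly 5 works: 5 values at 4 and 1 at 7 total 27; raise one of the low values by 1 (still ≤ 6) to hit 28.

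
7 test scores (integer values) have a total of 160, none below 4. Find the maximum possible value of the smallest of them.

22

The 7 values sum to 160, so their minimum is at most ⌊160/7⌋ = 22.
Equality holds with 1 value of 22 and 6 values of 23.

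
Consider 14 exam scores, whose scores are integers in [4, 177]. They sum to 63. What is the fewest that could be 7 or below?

13

Each value above 7 is at least 8, contributing at least 8 − 4 = 4 above the floor 4.
The sum exceeds the floor total 56 by 7, so at most ⌊7/4⌋ = 1 exceed 7, and at least 13 are ≤ 7.
Exactly 13 works: 13 values at 4 and 1 at 8 total 60; raise one of the low values by 3 (still ≤ 7) to hit 63.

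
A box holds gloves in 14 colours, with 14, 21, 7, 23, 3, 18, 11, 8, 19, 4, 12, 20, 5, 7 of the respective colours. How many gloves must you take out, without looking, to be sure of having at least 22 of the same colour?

171

In the worst case you take as many as possible of each colour without reaching 22: 14 + 21 + 7 + 21 + 3 + 18 + 11 + 8 + 19 + 4 + 12 + 20 + 5 + 7 = 170.
The next one must give 22 of some colour, so 170 + 1 = 171.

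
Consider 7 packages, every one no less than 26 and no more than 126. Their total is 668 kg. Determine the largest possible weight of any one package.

To make one package as large as possible, make the other 6 as small as possible.
The other 6 contribute at least 6 × 26 = 156, leaving at most 668 − 156 = 512.
But each package is capped at 126, so the maximum is 126.
Achievable: one at 126 and the other 6 totalling 542, which fits since 6 × 26 ≤ 542 ≤ 6 × 126.

126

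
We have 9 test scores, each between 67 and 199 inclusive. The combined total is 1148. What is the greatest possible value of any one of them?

199

To make one score as large as possible, make the other 8 as small as possible.
The other 8 contribute at least 8 × 67 = 536, leaving at most 1148 − 536 = 612.
But each score is capped at 199, so the maximum is 199.
Achievable: one at 199 and the other 8 totalling 949, which fits since 8 × 67 ≤ 949 ≤ 8 × 199.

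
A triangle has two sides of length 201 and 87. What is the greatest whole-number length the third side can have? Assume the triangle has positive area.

287

The third side must be less than 201 + 87 = 288.
The largest integer below 288 is 287.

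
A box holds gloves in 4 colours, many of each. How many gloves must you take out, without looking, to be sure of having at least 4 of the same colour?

In the worst case you draw 3 of each of the 4 colours: 4 × 3 = 12.
One more forces 4 of some colour, so 12 + 1 = 13.

13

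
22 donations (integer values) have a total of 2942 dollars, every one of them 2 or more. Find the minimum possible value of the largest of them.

The 22 values sum to 2942, so their maximum is at least ⌈2942/22⌉ = 134.
Equality holds with 16 values of 134 and 6 values of 133.

134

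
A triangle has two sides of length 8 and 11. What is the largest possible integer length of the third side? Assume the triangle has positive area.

18

The third side must be less than 8 + 11 = 19.
The largest integer below 19 is 18.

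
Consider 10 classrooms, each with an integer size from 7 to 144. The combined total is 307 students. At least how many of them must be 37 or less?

3

Let j be the number exceeding 37. Then the total is ≥ 38·j + 7·(10 − j) = 70 + 31j.
So 31j ≤ 237 and j ≤ 7; hence at least 10 − 7 = 3 are ≤ 37.
Exactly 3 works: 3 values at 7 and 7 at 38 total 287; raise one of the low values by 20 (still ≤ 37) to hit 307.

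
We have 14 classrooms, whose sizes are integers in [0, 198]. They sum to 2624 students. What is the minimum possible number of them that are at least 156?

Each value short of 156 is at most 155, costing at least 198 − 155 = 43 against the maximum total of 2772.
We can afford to lose at most 2772 − 2624 = 148, so at most ⌊148/43⌋ = 3 fall short, and at least 11 are ≥ 156.
Exactly 11 works: 11 values at 198 and 3 at 155 total 2643; lower one of the high values by 19 (still ≥ 156) to hit 2624.

11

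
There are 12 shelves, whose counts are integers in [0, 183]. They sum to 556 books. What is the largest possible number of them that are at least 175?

3

With k values at 175 or above and the rest at least 0, the sum is at least 0 + 175k.
Since the sum is 556, we need 175k ≤ 556, i.e. k ≤ 3.
k = 3 is achieved by 3 values at 175 and 9 at 0, total 525; add 31 to one value (staying below 175) to reach 556.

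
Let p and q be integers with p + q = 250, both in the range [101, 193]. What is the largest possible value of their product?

15625

With p + q fixed, pq peaks when the two are closest together.
Taking p = 125 and q = 125 (both in [101, 193]) gives pq = 15625.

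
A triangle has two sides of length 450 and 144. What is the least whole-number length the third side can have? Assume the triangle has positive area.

The third side must exceed |450 − 144| = 306.
The smallest integer above 306 is 307.

307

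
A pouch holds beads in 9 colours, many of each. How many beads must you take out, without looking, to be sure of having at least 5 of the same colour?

You could draw 4 of every colour without reaching 5 of any — 36 in all.
One more forces 5 of some colour, so 36 + 1 = 37.

37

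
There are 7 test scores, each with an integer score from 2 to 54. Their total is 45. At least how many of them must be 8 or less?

If only k of them are at most 8, the other 7 − k are at least 9, so the total is at least (7 − k)·9 + k·2.
This is ≤ 45, so (7 − k)·9 + 2k ≤ 45, which gives k ≥ 3.
Exactly 3 works: 3 values at 2 and 4 at 9 total 42; raise one of the low values by 3 (still ≤ 8) to hit 45.

3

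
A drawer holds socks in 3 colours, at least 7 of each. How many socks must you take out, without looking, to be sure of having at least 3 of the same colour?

7

You could draw 2 of every colour without reaching 3 of any — 6 in all.
One more forces 3 of some colour, so 6 + 1 = 7.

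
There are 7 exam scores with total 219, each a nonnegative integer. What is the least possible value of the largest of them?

The average is 219/7 > 31, so not all 7 can be 31 or less; the largest is ≥ 32.
Taking 5 copies of 31 and 2 copies of 32 gives exactly 219, so 32 is attained.

32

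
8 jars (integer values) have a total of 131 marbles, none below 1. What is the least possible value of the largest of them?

17

If every one of the 8 were at most 16, the total would be at most 8 × 16 = 128 < 131.
Achievable: 3 of them at 17 and 5 at 16 total 131.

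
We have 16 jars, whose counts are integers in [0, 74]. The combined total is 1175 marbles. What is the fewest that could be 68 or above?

15

If only k of them are at least 68, the other 16 − k are at most 67, so the total is at most k·74 + (16 − k)·67.
This must reach 1175, so k·74 + (16 − k)·67 ≥ 1175, giving k ≥ 15.
Exactly 15 works: 15 values at 74 and 1 at 67 total 1177; lower one of the high values by 2 (still ≥ 68) to hit 1175.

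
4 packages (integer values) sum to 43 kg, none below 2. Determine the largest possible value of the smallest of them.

The 4 values sum to 43, so their minimum is at most ⌊43/4⌋ = 10.
Taking 1 copy of 10 and 3 copies of 11 gives exactly 43, so 10 is attained.

10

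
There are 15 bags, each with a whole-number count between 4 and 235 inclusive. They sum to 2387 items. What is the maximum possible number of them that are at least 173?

13

If k of the values are ≥ 173, the total is ≥ 173k + 4(15 − k).
Setting 173k + 4(15 − k) ≤ 2387 gives 169k ≤ 2327, so k ≤ 13.
k = 13 is achieved by 13 values at 173 and 2 at 4, total 2257; add 130 to one value (staying below 173) to reach 2387.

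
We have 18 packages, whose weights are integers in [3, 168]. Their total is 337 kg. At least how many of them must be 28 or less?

If only k of them are at most 28, the other 18 − k are at least 29, so the total is at least (18 − k)·29 + k·3.
This is ≤ 337, so (18 − k)·29 + 3k ≤ 337, which gives k ≥ 8.
Exactly 8 works: 8 values at 3 and 10 at 29 total 314; raise one of the low values by 23 (still ≤ 28) to hit 337.

8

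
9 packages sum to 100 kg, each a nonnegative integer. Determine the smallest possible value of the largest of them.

Some value must be at least ⌈100/9⌉ = 12, since 9 × 11 = 99 < 100.
Achievable: 1 of them at 12 and 8 at 11 total 100.

12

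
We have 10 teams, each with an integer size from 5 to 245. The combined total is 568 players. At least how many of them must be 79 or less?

4

Each value above 79 is at least 80, contributing at least 80 − 5 = 75 above the floor 5.
The sum exceeds the floor total 50 by 518, so at most ⌊518/75⌋ = 6 exceed 79, and at least 4 are ≤ 79.
Exactly 4 works: 4 values at 5 and 6 at 80 total 500; raise one of the low values by 68 (still ≤ 79) to hit 568.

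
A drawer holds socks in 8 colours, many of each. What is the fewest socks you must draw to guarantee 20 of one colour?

153

You could draw 19 of every colour without reaching 20 of any — 152 in all.
One more forces 20 of some colour, so 152 + 1 = 153.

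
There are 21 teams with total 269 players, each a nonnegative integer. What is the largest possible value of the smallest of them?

12

If every one of the 21 were at least 13, the total would be at least 21 × 13 = 273 > 269.
Equality holds with 4 values of 12 and 17 values of 13.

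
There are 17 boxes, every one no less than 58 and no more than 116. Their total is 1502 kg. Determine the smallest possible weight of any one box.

58

Minimizing one value means maximizing the remaining 16.
The other 16 can take up 16 × 116 = 1856 ≥ 1502 − 58, so one box can sit at its floor of 58.
Achievable: one at 58 and the other 16 totalling 1444, which fits since 16 × 58 ≤ 1444 ≤ 16 × 116.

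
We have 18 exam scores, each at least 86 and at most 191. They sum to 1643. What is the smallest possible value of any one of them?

86

To make one score as small as possible, make the other 17 as large as possible.
The other 17 can take up 17 × 191 = 3247 ≥ 1643 − 86, so one score can sit at its floor of 86.
Achievable: one at 86 and the other 17 totalling 1557, which fits since 17 × 86 ≤ 1557 ≤ 17 × 191.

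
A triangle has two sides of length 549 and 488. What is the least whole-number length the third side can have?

The third side must exceed |549 − 488| = 61.
The smallest integer above 61 is 62.

62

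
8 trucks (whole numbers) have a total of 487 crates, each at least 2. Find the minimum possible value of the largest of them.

If every one of the 8 were at most 60, the total would be at most 8 × 60 = 480 < 487.
Achievable: 7 of them at 61 and 1 at 60 total 487.

61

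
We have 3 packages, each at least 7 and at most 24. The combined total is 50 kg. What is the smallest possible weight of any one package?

7

Minimizing one value means maximizing the remaining 2.
The other 2 can take up 2 × 24 = 48 ≥ 50 − 7, so one package can sit at its floor of 7.
Achievable: one at 7 and the other 2 totalling 43, which fits since 2 × 7 ≤ 43 ≤ 2 × 24.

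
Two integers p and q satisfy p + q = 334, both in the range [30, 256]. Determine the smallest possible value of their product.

19968

pq = p(334 − p) is concave in p, so over [78, 256] it is minimized at an endpoint.
At the endpoint p = 78, q = 334 − 78 = 256, so pq = 78 × 256 = 19968.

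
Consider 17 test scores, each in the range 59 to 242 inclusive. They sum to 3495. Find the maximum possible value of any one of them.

242

Maximizing one value means minimizing the remaining 16.
The other 16 contribute at least 16 × 59 = 944, leaving at most 3495 − 944 = 2551.
But each score is capped at 242, so the maximum is 242.
Achievable: one at 242 and the other 16 totalling 3253, which fits since 16 × 59 ≤ 3253 ≤ 16 × 242.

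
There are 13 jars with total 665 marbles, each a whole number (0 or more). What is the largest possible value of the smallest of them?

The average is 665/13 < 52, so some value is ≤ 51.
Taking 11 copies of 51 and 2 copies of 52 gives exactly 665, so 51 is attained.

51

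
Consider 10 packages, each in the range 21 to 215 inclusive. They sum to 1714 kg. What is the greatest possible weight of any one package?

215

Maximizing one value means minimizing the remaining 9.
The other 9 contribute at least 9 × 21 = 189, leaving at most 1714 − 189 = 1525.
But each package is capped at 215, so the maximum is 215.
Achievable: one at 215 and the other 9 totalling 1499, which fits since 9 × 21 ≤ 1499 ≤ 9 × 215.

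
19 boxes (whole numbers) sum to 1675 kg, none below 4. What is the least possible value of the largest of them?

Some value must be at least ⌈1675/19⌉ = 89, since 19 × 88 = 1672 < 1675.
Taking 16 copies of 88 and 3 copies of 89 gives exactly 1675, so 89 is attained.

89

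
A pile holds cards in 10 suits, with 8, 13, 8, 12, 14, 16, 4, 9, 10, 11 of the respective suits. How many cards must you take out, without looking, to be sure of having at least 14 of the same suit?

In the worst case you take as many as possible of each suit without reaching 14: 8 + 13 + 8 + 12 + 13 + 13 + 4 + 9 + 10 + 11 = 101.
The next one must give 14 of some suit, so 101 + 1 = 102.

102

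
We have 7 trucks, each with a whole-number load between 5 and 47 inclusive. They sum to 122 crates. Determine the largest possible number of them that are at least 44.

2

Suppose k of them are at least 44. Those contribute at least 44 each and the other 7 − k at least 5 each.
So the total is at least 44k + 5(7 − k) = 35 + 39k. This must be ≤ 122, giving k ≤ 2.
k = 2 is achieved by 2 values at 44 and 5 at 5, total 113; add 9 to one value (staying below 44) to reach 122.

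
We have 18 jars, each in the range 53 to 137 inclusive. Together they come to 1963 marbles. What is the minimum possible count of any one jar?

Minimizing one value means maximizing the remaining 17.
The other 17 can take up 17 × 137 = 2329 ≥ 1963 − 53, so one jar can sit at its floor of 53.
Achievable: one at 53 and the other 17 totalling 1910, which fits since 17 × 53 ≤ 1910 ≤ 17 × 137.

53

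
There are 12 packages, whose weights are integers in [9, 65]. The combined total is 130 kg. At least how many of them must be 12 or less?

7

If only k of them are at most 12, the other 12 − k are at least 13, so the total is at least (12 − k)·13 + k·9.
This is ≤ 130, so (12 − k)·13 + 9k ≤ 130, which gives k ≥ 7.
Exactly 7 works: 7 values at 9 and 5 at 13 total 128; raise one of the low values by 2 (still ≤ 12) to hit 130.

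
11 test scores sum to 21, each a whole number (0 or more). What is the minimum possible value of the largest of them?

If every one of the 11 were at most 1, the total would be at most 11 × 1 = 11 < 21.
Taking 1 copy of 1 and 10 copies of 2 gives exactly 21, so 2 is attained.

2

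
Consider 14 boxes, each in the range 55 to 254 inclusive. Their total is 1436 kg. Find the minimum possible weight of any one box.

To make one box as small as possible, make the other 13 as large as possible.
The other 13 can take up 13 × 254 = 3302 ≥ 1436 − 55, so one box can sit at its floor of 55.
Achievable: one at 55 and the other 13 totalling 1381, which fits since 13 × 55 ≤ 1381 ≤ 13 × 254.

55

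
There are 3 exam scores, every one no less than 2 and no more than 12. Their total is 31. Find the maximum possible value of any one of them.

12

To make one score as large as possible, make the other 2 as small as possible.
The other 2 contribute at least 2 × 2 = 4, leaving at most 31 − 4 = 27.
But each score is capped at 12, so the maximum is 12.
Achievable: one at 12 and the other 2 totalling 19, which fits since 2 × 2 ≤ 19 ≤ 2 × 12.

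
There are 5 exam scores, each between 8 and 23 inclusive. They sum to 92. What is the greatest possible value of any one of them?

23

Maximizing one value means minimizing the remaining 4.
The other 4 contribute at least 4 × 8 = 32, leaving at most 92 − 32 = 60.
But each score is capped at 23, so the maximum is 23.
Achievable: one at 23 and the other 4 totalling 69, which fits since 4 × 8 ≤ 69 ≤ 4 × 23.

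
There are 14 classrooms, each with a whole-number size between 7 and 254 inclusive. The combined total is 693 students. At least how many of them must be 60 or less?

3

Let j be the number exceeding 60. Then the total is ≥ 61·j + 7·(14 − j) = 98 + 54j.
So 54j ≤ 595 and j ≤ 11; hence at least 14 − 11 = 3 are ≤ 60.
Exactly 3 works: 3 values at 7 and 11 at 61 total 692; raise one of the low values by 1 (still ≤ 60) to hit 693.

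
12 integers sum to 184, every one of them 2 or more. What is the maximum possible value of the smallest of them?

If every one of the 12 were at least 16, the total would be at least 12 × 16 = 192 > 184.
Achievable: 8 of them at 15 and 4 at 16 total 184.

15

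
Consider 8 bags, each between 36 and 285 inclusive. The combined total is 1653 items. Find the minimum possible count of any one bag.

36

To make one bag as small as possible, make the other 7 as large as possible.
The other 7 can take up 7 × 285 = 1995 ≥ 1653 − 36, so one bag can sit at its floor of 36.
Achievable: one at 36 and the other 7 totalling 1617, which fits since 7 × 36 ≤ 1617 ≤ 7 × 285.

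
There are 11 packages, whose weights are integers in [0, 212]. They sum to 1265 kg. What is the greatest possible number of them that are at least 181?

If k of the values are ≥ 181, the total is ≥ 181k + 0(11 − k).
Setting 181k + 0(11 − k) ≤ 1265 gives 181k ≤ 1265, so k ≤ 6.
k = 6 is achieved by 6 values at 181 and 5 at 0, total 1086; add 179 to one value (staying below 181) to reach 1265.

6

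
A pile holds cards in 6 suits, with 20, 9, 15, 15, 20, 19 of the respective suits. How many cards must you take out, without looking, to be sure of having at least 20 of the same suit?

In the worst case you take as many as possible of each suit without reaching 20: 19 + 9 + 15 + 15 + 19 + 19 = 96.
The next one must give 20 of some suit, so 96 + 1 = 97.

97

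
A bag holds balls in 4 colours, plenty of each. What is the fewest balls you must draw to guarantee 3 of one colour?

9

You could draw 2 of every colour without reaching 3 of any — 8 in all.
One more forces 3 of some colour, so 8 + 1 = 9.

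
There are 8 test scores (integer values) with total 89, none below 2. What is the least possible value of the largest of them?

Some value must be at least ⌈89/8⌉ = 12, since 8 × 11 = 88 < 89.
Taking 7 copies of 11 and 1 copy of 12 gives exactly 89, so 12 is attained.

12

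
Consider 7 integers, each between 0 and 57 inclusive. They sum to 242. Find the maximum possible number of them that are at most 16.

3

Suppose k of them are at most 16. Those contribute at most 16 each and the rest at most 57 each.
So the total is at most 16k + 57(7 − k) = 399 − 41k. This must still be ≥ 242, so k ≤ 3.
k = 3 is achieved by 3 values at 16 and 4 at 57, total 276; lower one of the 57's by 34 (still > 16) to reach 242.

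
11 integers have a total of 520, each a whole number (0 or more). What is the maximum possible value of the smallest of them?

If every one of the 11 were at least 48, the total would be at least 11 × 48 = 528 > 520.
Equality holds with 8 values of 47 and 3 values of 48.

47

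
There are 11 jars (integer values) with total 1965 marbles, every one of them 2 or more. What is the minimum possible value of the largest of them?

179

Some value must be at least ⌈1965/11⌉ = 179, since 11 × 178 = 1958 < 1965.
Taking 4 copies of 178 and 7 copies of 179 gives exactly 1965, so 179 is attained.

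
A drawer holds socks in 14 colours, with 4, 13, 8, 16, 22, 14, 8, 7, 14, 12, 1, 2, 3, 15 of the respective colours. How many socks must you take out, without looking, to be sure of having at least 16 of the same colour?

132

In the worst case you take as many as possible of each colour without reaching 16: 4 + 13 + 8 + 15 + 15 + 14 + 8 + 7 + 14 + 12 + 1 + 2 + 3 + 15 = 131.
The next one must give 16 of some colour, so 131 + 1 = 132.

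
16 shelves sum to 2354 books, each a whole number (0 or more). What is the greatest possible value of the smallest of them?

The average is 2354/16 < 148, so some value is ≤ 147.
Achievable: 14 of them at 147 and 2 at 148 total 2354.

147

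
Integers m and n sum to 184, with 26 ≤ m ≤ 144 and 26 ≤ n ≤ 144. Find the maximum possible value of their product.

mn = m(184 − m) is maximized when m is as near 184/2 as the bounds allow.
Taking m = 92 and n = 92 (both in [26, 144]) gives mn = 8464.

8464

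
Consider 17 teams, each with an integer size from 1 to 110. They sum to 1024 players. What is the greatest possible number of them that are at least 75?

13

If k of the values are ≥ 75, the total is ≥ 75k + 1(17 − k).
Setting 75k + 1(17 − k) ≤ 1024 gives 74k ≤ 1007, so k ≤ 13.
k = 13 is achieved by 13 values at 75 and 4 at 1, total 979; add 45 to one value (staying below 75) to reach 1024.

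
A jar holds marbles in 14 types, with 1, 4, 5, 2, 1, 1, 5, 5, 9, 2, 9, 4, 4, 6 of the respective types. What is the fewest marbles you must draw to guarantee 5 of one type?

In the worst case you take as many as possible of each type without reaching 5: 1 + 4 + 4 + 2 + 1 + 1 + 4 + 4 + 4 + 2 + 4 + 4 + 4 + 4 = 43.
The next one must give 5 of some type, so 43 + 1 = 44.

44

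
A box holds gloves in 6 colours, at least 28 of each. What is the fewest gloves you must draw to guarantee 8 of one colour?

43

You could draw 7 of every colour without reaching 8 of any — 42 in all.
One more forces 8 of some colour, so 42 + 1 = 43.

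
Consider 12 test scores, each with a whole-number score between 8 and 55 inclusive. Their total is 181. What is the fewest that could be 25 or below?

Each value above 25 is at least 26, contributing at least 26 − 8 = 18 above the floor 8.
The sum exceeds the floor total 96 by 85, so at most ⌊85/18⌋ = 4 exceed 25, and at least 8 are ≤ 25.
Exactly 8 works: 8 values at 8 and 4 at 26 total 168; raise one of the low values by 13 (still ≤ 25) to hit 181.

8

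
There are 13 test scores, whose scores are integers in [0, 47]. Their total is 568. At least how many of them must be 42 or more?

Each value short of 42 is at most 41, costing at least 47 − 41 = 6 against the maximum total of 611.
We can afford to lose at most 611 − 568 = 43, so at most ⌊43/6⌋ = 7 fall short, and at least 6 are ≥ 42.
Exactly 6 works: 6 values at 47 and 7 at 41 total 569; lower one of the high values by 1 (still ≥ 42) to hit 568.

6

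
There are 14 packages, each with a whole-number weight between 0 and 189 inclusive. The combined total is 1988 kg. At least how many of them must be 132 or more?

Suppose at most 14 − j of them reach 132; then j values are ≤ 131 and the rest ≤ 189.
The total is then ≤ 131·j + 189·(14 − j) = 2646 − 58j. For this to be ≥ 1988 we need j ≤ 11, so at least 14 − 11 = 3 must reach 132.
Exactly 3 works: 3 values at 189 and 11 at 131 total 2008; lower one of the high values by 20 (still ≥ 132) to hit 1988.

3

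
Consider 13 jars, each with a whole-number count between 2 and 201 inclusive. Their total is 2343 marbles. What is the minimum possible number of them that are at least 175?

If only k of them are at least 175, the other 13 − k are at most 174, so the total is at most k·201 + (13 − k)·174.
This must reach 2343, so k·201 + (13 − k)·174 ≥ 2343, giving k ≥ 3.
Exactly 3 works: 3 values at 201 and 10 at 174 total 2343.

3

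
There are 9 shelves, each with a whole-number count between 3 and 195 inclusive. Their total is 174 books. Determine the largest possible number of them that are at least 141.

1

Suppose k of them are at least 141. Those contribute at least 141 each and the other 9 − k at least 3 each.
So the total is at least 141k + 3(9 − k) = 27 + 138k. This must be ≤ 174, giving k ≤ 1.
k = 1 is achieved by 1 value at 141 and 8 at 3, total 165; add 9 to one value (staying below 141) to reach 174.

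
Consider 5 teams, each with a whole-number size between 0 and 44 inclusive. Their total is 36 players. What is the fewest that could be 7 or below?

Each value above 7 is at least 8, contributing at least 8 − 0 = 8 above the floor 0.
The sum exceeds the floor total 0 by 36, so at most ⌊36/8⌋ = 4 exceed 7, and at least 1 are ≤ 7.
Exactly 1 works: 1 value at 0 and 4 at 8 total 32; raise one of the low values by 4 (still ≤ 7) to hit 36.

1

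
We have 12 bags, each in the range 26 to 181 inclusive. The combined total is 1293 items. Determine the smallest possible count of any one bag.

26

To make one bag as small as possible, make the other 11 as large as possible.
The other 11 can take up 11 × 181 = 1991 ≥ 1293 − 26, so one bag can sit at its floor of 26.
Achievable: one at 26 and the other 11 totalling 1267, which fits since 11 × 26 ≤ 1267 ≤ 11 × 181.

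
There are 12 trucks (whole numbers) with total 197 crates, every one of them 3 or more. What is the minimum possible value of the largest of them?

17

Some value must be at least ⌈197/12⌉ = 17, since 12 × 16 = 192 < 197.
Taking 7 copies of 16 and 5 copies of 17 gives exactly 197, so 17 is attained.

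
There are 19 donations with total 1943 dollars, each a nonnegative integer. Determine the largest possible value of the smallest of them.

102

The average is 1943/19 < 103, so some value is ≤ 102.
Equality holds with 14 values of 102 and 5 values of 103.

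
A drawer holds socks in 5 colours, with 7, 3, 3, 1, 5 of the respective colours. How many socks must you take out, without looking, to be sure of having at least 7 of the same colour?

In the worst case you take as many as possible of each colour without reaching 7: 6 + 3 + 3 + 1 + 5 = 18.
The next one must give 7 of some colour, so 18 + 1 = 19.

19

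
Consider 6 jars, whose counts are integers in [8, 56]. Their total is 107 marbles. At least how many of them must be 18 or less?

1

Let j be the number exceeding 18. Then the total is ≥ 19·j + 8·(6 − j) = 48 + 11j.
So 11j ≤ 59 and j ≤ 5; hence at least 6 − 5 = 1 are ≤ 18.
Exactly 1 works: 1 value at 8 and 5 at 19 total 103; raise one of the low values by 4 (still ≤ 18) to hit 107.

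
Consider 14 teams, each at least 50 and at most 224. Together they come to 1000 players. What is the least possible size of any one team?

50

To make one team as small as possible, make the other 13 as large as possible.
The other 13 can take up 13 × 224 = 2912 ≥ 1000 − 50, so one team can sit at its floor of 50.
Achievable: one at 50 and the other 13 totalling 950, which fits since 13 × 50 ≤ 950 ≤ 13 × 224.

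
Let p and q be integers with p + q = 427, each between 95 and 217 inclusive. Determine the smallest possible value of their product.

pq = p(427 − p) is concave in p, so over [210, 217] it is minimized at an endpoint.
The extreme feasible split is p = 210, q = 217, giving pq = 45570.

45570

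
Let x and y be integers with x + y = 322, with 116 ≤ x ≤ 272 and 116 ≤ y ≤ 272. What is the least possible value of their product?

Since x + y is fixed, pushing one of them to its bound minimizes the product.
The extreme feasible split is x = 116, y = 206, giving xy = 23896.

23896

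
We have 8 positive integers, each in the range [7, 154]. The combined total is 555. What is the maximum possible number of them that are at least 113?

4

With k values at 113 or above and the rest at least 7, the sum is at least 56 + 106k.
Since the sum is 555, we need 106k ≤ 499, i.e. k ≤ 4.
k = 4 is achieved by 4 values at 113 and 4 at 7, total 480; add 75 to one value (staying below 113) to reach 555.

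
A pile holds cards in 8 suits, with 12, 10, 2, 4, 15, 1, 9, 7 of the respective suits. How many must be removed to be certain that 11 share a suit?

In the worst case you take as many as possible of each suit without reaching 11: 10 + 10 + 2 + 4 + 10 + 1 + 9 + 7 = 53.
The next one must give 11 of some suit, so 53 + 1 = 54.

54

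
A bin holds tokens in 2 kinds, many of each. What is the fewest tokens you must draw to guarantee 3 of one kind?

5

You could draw 2 of every kind without reaching 3 of any — 4 in all.
One more forces 3 of some kind, so 4 + 1 = 5.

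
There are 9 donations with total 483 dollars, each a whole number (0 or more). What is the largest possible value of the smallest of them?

The 9 values sum to 483, so their minimum is at most ⌊483/9⌋ = 53.
Taking 3 copies of 53 and 6 copies of 54 gives exactly 483, so 53 is attained.

53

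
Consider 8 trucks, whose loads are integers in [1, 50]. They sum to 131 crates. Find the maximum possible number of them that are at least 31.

4

If k of the values are ≥ 31, the total is ≥ 31k + 1(8 − k).
Setting 31k + 1(8 − k) ≤ 131 gives 30k ≤ 123, so k ≤ 4.
k = 4 is achieved by 4 values at 31 and 4 at 1, total 128; add 3 to one value (staying below 31) to reach 131.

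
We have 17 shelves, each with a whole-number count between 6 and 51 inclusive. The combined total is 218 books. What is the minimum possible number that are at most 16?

7

Each value above 16 is at least 17, contributing at least 17 − 6 = 11 above the floor 6.
The sum exceeds the floor total 102 by 116, so at most ⌊116/11⌋ = 10 exceed 16, and at least 7 are ≤ 16.
Exactly 7 works: 7 values at 6 and 10 at 17 total 212; raise one of the low values by 6 (still ≤ 16) to hit 218.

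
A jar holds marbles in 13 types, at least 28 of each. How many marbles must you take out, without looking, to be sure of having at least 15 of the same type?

183

You could draw 14 of every type without reaching 15 of any — 182 in all.
One more forces 15 of some type, so 182 + 1 = 183.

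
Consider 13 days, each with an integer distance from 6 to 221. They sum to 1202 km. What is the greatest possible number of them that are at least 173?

Suppose k of them are at least 173. Those contribute at least 173 each and the other 13 − k at least 6 each.
So the total is at least 173k + 6(13 − k) = 78 + 167k. This must be ≤ 1202, giving k ≤ 6.
k = 6 is achieved by 6 values at 173 and 7 at 6, total 1080; add 122 to one value (staying below 173) to reach 1202.

6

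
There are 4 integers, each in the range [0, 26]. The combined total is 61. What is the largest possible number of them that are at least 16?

3

Suppose k of them are at least 16. Those contribute at least 16 each and the other 4 − k at least 0 each.
So the total is at least 16k + 0(4 − k) = 0 + 16k. This must be ≤ 61, giving k ≤ 3.
k = 3 is achieved by 3 values at 16 and 1 at 0, total 48; add 13 to one value (staying below 16) to reach 61.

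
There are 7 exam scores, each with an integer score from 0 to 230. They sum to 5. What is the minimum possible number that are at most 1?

Each value above 1 is at least 2, contributing at least 2 − 0 = 2 above the floor 0.
The sum exceeds the floor total 0 by 5, so at most ⌊5/2⌋ = 2 exceed 1, and at least 5 are ≤ 1.
Exactly 5 works: 5 values at 0 and 2 at 2 total 4; raise one of the low values by 1 (still ≤ 1) to hit 5.

5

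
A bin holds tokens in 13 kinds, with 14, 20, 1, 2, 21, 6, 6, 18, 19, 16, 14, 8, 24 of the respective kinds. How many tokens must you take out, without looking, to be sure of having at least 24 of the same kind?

169

In the worst case you take as many as possible of each kind without reaching 24: 14 + 20 + 1 + 2 + 21 + 6 + 6 + 18 + 19 + 16 + 14 + 8 + 23 = 168.
The next one must give 24 of some kind, so 168 + 1 = 169.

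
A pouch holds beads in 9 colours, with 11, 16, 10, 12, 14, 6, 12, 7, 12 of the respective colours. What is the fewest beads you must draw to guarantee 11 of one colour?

In the worst case you take as many as possible of each colour without reaching 11: 10 + 10 + 10 + 10 + 10 + 6 + 10 + 7 + 10 = 83.
The next one must give 11 of some colour, so 83 + 1 = 84.

84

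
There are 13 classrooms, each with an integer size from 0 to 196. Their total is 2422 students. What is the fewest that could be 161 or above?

10

Each value short of 161 is at most 160, costing at least 196 − 160 = 36 against the maximum total of 2548.
We can afford to lose at most 2548 − 2422 = 126, so at most ⌊126/36⌋ = 3 fall short, and at least 10 are ≥ 161.
Exactly 10 works: 10 values at 196 and 3 at 160 total 2440; lower one of the high values by 18 (still ≥ 161) to hit 2422.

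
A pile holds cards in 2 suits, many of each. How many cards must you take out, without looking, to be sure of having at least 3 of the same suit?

You could draw 2 of every suit without reaching 3 of any — 4 in all.
One more forces 3 of some suit, so 4 + 1 = 5.

5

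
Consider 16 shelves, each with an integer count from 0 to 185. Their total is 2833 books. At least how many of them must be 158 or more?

12

Suppose at most 16 − j of them reach 158; then j values are ≤ 157 and the rest ≤ 185.
The total is then ≤ 157·j + 185·(16 − j) = 2960 − 28j. For this to be ≥ 2833 we need j ≤ 4, so at least 16 − 4 = 12 must reach 158.
Exactly 12 works: 12 values at 185 and 4 at 157 total 2848; lower one of the high values by 15 (still ≥ 158) to hit 2833.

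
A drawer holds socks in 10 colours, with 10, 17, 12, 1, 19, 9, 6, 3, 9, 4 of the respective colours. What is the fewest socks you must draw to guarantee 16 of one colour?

85

In the worst case you take as many as possible of each colour without reaching 16: 10 + 15 + 12 + 1 + 15 + 9 + 6 + 3 + 9 + 4 = 84.
The next one must give 16 of some colour, so 84 + 1 = 85.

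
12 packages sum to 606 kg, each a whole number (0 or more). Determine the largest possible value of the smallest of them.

50

If every one of the 12 were at least 51, the total would be at least 12 × 51 = 612 > 606.
Achievable: 6 of them at 50 and 6 at 51 total 606.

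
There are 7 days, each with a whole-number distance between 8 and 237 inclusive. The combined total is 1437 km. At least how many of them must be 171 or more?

4

Each value short of 171 is at most 170, costing at least 237 − 170 = 67 against the maximum total of 1659.
We can afford to lose at most 1659 − 1437 = 222, so at most ⌊222/67⌋ = 3 fall short, and at least 4 are ≥ 171.
Exactly 4 works: 4 values at 237 and 3 at 170 total 1458; lower one of the high values by 21 (still ≥ 171) to hit 1437.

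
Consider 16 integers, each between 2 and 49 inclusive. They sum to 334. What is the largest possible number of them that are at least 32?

Suppose k of them are at least 32. Those contribute at least 32 each and the other 16 − k at least 2 each.
So the total is at least 32k + 2(16 − k) = 32 + 30k. This must be ≤ 334, giving k ≤ 10.
k = 10 is achieved by 10 values at 32 and 6 at 2, total 332; add 2 to one value (staying below 32) to reach 334.

10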